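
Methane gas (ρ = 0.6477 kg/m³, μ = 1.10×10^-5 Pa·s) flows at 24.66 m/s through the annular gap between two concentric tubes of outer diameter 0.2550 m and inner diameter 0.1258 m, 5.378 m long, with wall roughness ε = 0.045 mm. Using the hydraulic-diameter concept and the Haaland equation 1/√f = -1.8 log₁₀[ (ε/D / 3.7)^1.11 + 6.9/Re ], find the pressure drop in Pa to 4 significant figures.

Hydraulic diameter D_h = 4A/P = D_o - D_i = 0.255 - 0.1258 = 0.1292 m.
Re = ρVD_h/μ = 0.6477·24.66·0.1292/1.1e-05 = 1.876e+05.
ε/D_h = 4.5e-05/0.1292 = 0.000348; Haaland gives 1/√f = -1.8 log₁₀[3.4e-05+3.68e-05] = 7.471, so f = 0.01792.
ΔP = f(L/D_h)(ρV²/2) = 0.01792·5.378/0.1292·196.9 = 146.9 Pa.

ΔP ≈ 146.9 Pa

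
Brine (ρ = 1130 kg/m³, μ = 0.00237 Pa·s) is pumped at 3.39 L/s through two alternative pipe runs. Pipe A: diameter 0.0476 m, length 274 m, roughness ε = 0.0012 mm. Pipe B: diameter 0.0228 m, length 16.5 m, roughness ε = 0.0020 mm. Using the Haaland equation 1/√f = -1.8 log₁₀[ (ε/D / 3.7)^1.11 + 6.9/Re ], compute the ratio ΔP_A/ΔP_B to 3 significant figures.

Pipe A: V = Q/A = 0.00339/0.00178 = 1.905 m/s; Re = 4.323e+04; ε/D = 2.52e-05; Haaland → f = 0.02146; ΔP_A = f(L/D)(ρV²/2) = 2.533e+05 Pa.
Pipe B: V = Q/A = 0.00339/0.0004083 = 8.303 m/s; Re = 9.026e+04; ε/D = 8.77e-05; Haaland → f = 0.01857; ΔP_B = f(L/D)(ρV²/2) = 5.235e+05 Pa.
ΔP_A/ΔP_B = 2.533e+05/5.235e+05 = 0.484.

ΔP_A/ΔP_B ≈ 0.484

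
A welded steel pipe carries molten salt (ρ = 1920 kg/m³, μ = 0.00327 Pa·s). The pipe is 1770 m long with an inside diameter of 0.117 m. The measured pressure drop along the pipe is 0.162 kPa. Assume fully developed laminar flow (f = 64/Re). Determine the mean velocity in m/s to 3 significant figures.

V ≈ 0.0120 m/s

For laminar flow, f = 64/Re with Re = ρVD/μ, so Darcy-Weisbach reduces to ΔP = 32μLV/D². Solving for V: V = ΔP·D²/(32μL) = 162·(0.117)²/(32·0.00327·1770) = 0.01197 m/s.
Check: Re = ρVD/μ = 1920·0.01197·0.117/0.00327 = 822.5 < 2300, so the laminar assumption holds.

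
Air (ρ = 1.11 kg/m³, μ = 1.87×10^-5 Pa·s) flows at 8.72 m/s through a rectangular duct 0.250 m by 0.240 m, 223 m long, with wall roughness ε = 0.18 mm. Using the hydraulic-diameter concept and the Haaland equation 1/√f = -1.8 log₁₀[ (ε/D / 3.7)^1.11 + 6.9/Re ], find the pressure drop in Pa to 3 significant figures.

Hydraulic diameter D_h = 4A/P = 4·(0.25·0.24)/(2·(0.25+0.24)) = 0.24/0.98 = 0.2449 m.
Re = ρVD_h/μ = 1.11·8.72·0.2449/1.87e-05 = 1.268e+05.
ε/D_h = 0.00018/0.2449 = 0.000735; Haaland gives 1/√f = -1.8 log₁₀[7.78e-05+5.44e-05] = 6.982, so f = 0.02052.
ΔP = f(L/D_h)(ρV²/2) = 0.02052·223/0.2449·42.2 = 788.4 Pa.

ΔP ≈ 788 Pa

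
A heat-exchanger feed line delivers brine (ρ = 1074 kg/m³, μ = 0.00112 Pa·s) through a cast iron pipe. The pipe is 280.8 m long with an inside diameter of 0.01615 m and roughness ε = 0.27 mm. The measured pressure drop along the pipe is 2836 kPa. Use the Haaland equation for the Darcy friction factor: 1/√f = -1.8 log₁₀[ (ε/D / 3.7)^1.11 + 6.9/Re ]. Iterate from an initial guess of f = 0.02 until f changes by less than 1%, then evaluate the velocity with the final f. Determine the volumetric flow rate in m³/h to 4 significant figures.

Q ≈ 1.883 m³/h

Rearranging Darcy-Weisbach: V = √(2·ΔP·D/(f·L·ρ)). With ε/D = 0.00027/0.01615 = 0.0167, iterate starting from f = 0.02:
  f = 0.02 → V = √(2·2.836e+06·0.01615/(0.02·280.8·1074)) = 3.897 m/s; Re = ρVD/μ = 6.035e+04; f → 0.04624
  f = 0.04624 → V = 2.563 m/s; Re = 3.969e+04; f → 0.04659
Converged (Δf/f < 1%). With the final f = 0.04659: V = √(2·2.836e+06·0.01615/(0.04659·280.8·1074)) = 2.553 m/s.
Q = V·A = 2.553·(π/4·0.01615²) = 0.000523 m³/s = 1.883 m³/h.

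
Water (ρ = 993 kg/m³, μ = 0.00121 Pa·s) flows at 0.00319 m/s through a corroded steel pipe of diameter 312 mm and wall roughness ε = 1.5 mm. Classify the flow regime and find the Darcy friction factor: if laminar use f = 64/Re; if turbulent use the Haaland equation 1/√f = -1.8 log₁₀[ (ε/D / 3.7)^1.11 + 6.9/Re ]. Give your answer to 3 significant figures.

f ≈ 0.0784

Re = ρVD/μ = 993·0.00319·0.312/0.00121 = 816.8.
Re < 2300 → laminar, so f = 64/Re = 0.07836 (roughness is irrelevant in laminar flow).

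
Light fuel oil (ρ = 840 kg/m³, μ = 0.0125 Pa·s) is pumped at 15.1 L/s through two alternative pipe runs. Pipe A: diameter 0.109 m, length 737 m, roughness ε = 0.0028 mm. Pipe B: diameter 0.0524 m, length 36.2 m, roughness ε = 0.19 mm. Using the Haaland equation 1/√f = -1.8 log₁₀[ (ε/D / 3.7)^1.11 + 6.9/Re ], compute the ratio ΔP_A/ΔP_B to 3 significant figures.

ΔP_A/ΔP_B ≈ 0.491

Pipe A: V = Q/A = 0.0151/0.009331 = 1.618 m/s; Re = 1.185e+04; ε/D = 2.57e-05; Haaland → f = 0.02952; ΔP_A = f(L/D)(ρV²/2) = 2.195e+05 Pa.
Pipe B: V = Q/A = 0.0151/0.002157 = 7.002 m/s; Re = 2.466e+04; ε/D = 0.00363; Haaland → f = 0.03146; ΔP_B = f(L/D)(ρV²/2) = 4.475e+05 Pa.
ΔP_A/ΔP_B = 2.195e+05/4.475e+05 = 0.491.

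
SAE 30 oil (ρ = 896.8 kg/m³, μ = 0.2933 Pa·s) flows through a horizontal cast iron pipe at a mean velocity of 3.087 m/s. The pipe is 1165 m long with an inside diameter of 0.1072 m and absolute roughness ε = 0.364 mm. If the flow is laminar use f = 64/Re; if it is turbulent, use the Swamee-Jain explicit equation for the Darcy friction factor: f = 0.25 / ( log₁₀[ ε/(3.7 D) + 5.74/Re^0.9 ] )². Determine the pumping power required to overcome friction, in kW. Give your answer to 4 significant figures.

P ≈ 81.84 kW

Reynolds number Re = ρVD/μ = 896.8 · 3.087 · 0.1072 / 0.293 = 1012.
Re < 2300 → laminar flow, so f = 64/Re = 64/1012 = 0.06325 (the turbulent correlation is not needed).
Darcy-Weisbach: ΔP = f(L/D)(ρV²/2) = 0.06325·(1165/0.1072)·(896.8·3.087²/2) = 0.06325·1.087e+04·4273 = 2.937e+06 Pa.
Q = V·A = 3.087·0.009026 = 0.02786 m³/s.
Pumping power P = QΔP = 0.02786·2.937e+06 = 81837 W = 81.84 kW.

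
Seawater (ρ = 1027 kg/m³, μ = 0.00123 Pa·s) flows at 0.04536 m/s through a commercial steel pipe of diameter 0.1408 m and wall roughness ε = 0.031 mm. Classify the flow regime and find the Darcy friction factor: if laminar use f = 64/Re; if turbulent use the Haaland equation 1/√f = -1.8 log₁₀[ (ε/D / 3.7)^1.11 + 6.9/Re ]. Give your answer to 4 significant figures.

f ≈ 0.03718

Re = ρVD/μ = 1027·0.04536·0.1408/0.00123 = 5333.
Re > 4000 → turbulent. ε/D = 3.1e-05/0.1408 = 0.00022; Haaland: 1/√f = -1.8 log₁₀[2.04e-05 + 0.00129] = 5.186, so f = 0.03718.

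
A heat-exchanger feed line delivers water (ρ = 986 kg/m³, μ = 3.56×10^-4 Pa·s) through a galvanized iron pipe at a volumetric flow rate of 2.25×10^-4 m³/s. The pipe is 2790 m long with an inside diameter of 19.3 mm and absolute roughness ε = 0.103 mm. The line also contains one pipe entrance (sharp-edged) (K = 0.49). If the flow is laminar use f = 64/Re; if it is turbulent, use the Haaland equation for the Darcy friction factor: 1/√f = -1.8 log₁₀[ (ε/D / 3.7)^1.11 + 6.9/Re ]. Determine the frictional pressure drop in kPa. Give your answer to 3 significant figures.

Cross-sectional area A = πD²/4 = π(0.0193)²/4 = 0.0002926 m²; mean velocity V = Q/A = 0.000225/0.0002926 = 0.7691 m/s.
Reynolds number Re = ρVD/μ = 986 · 0.7691 · 0.0193 / 0.000356 = 4.111e+04.
Re > 4000 → turbulent. Relative roughness ε/D = 0.000103/0.0193 = 0.00534. Haaland: 1/√f = -1.8 log₁₀[(0.00534/3.7)^1.11 + 6.9/4.111e+04] = -1.8 log₁₀[0.000702 + 0.000168] = 5.509, so f = 0.03295.
Total minor-loss coefficient ΣK = 1·0.49 = 0.49.
ΔP = [f·L/D + ΣK]·(ρV²/2) = [0.03295·2790/0.0193 + 0.49]·(986·0.7691²/2) = [4764 + 0.49]·291.6 = 1.389e+06 Pa.
ΔP = 1.389e+06 Pa = 1390 kPa.

ΔP ≈ 1390 kPa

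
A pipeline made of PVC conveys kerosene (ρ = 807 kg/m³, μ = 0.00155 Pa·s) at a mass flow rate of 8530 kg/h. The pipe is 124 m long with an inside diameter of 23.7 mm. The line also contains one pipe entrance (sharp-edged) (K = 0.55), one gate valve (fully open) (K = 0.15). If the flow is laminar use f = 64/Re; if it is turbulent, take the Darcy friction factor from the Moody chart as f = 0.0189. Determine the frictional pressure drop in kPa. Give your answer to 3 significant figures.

ΔP ≈ 1780 kPa

ṁ = 8530 kg/h = 8530/3600 = 2.369 kg/s.
A = πD²/4 = π(0.0237)²/4 = 0.0004412 m²; mean velocity V = ṁ/(ρA) = 2.369/(807 · 0.0004412) = 6.656 m/s.
Reynolds number Re = ρVD/μ = 807 · 6.656 · 0.0237 / 0.00155 = 8.213e+04.
Re > 4000 → turbulent; use the Moody-chart value f = 0.0189.
Total minor-loss coefficient ΣK = 1·0.55 + 1·0.15 = 0.7.
ΔP = [f·L/D + ΣK]·(ρV²/2) = [0.0189·124/0.0237 + 0.7]·(807·6.656²/2) = [98.89 + 0.7]·1.787e+04 = 1.78e+06 Pa.
ΔP = 1.78e+06 Pa = 1780 kPa.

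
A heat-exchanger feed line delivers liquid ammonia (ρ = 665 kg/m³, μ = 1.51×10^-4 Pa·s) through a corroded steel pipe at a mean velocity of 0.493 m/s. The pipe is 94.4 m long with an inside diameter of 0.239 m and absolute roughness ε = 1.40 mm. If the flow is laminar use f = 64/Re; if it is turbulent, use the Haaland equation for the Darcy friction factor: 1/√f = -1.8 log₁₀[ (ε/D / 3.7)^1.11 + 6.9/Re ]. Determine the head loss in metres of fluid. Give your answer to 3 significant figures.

h_f ≈ 0.157 m

Reynolds number Re = ρVD/μ = 665 · 0.493 · 0.239 / 0.000151 = 5.189e+05.
Re > 4000 → turbulent. Relative roughness ε/D = 0.0014/0.239 = 0.00586. Haaland: 1/√f = -1.8 log₁₀[(0.00586/3.7)^1.11 + 6.9/5.189e+05] = -1.8 log₁₀[0.000779 + 1.33e-05] = 5.582, so f = 0.03209.
Darcy-Weisbach: ΔP = f(L/D)(ρV²/2) = 0.03209·(94.4/0.239)·(665·0.493²/2) = 0.03209·395·80.81 = 1024 Pa.
Head loss h_f = ΔP/(ρg) = 1024/(665·9.81) = 0.157 m.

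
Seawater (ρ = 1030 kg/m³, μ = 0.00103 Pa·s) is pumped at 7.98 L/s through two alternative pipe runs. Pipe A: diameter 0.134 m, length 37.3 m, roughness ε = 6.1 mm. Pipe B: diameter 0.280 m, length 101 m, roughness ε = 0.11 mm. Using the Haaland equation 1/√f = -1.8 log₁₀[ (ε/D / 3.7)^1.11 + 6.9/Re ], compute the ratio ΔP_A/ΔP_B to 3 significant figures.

ΔP_A/ΔP_B ≈ 43.6

Pipe A: V = Q/A = 0.00798/0.0141 = 0.5659 m/s; Re = 7.582e+04; ε/D = 0.0455; Haaland → f = 0.069; ΔP_A = f(L/D)(ρV²/2) = 3167 Pa.
Pipe B: V = Q/A = 0.00798/0.06158 = 0.1296 m/s; Re = 3.629e+04; ε/D = 0.000393; Haaland → f = 0.02329; ΔP_B = f(L/D)(ρV²/2) = 72.67 Pa.
ΔP_A/ΔP_B = 3167/72.67 = 43.6.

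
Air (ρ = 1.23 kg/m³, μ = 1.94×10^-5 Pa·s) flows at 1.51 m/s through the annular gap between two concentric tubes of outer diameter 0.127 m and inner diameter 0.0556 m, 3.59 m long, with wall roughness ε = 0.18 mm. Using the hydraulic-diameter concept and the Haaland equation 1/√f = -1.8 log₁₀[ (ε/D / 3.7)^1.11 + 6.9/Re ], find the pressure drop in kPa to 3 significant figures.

Hydraulic diameter D_h = 4A/P = D_o - D_i = 0.127 - 0.0556 = 0.0714 m.
Re = ρVD_h/μ = 1.23·1.51·0.0714/1.94e-05 = 6836.
ε/D_h = 0.00018/0.0714 = 0.00252; Haaland gives 1/√f = -1.8 log₁₀[0.000306+0.00101] = 5.186, so f = 0.03718.
ΔP = f(L/D_h)(ρV²/2) = 0.03718·3.59/0.0714·1.402 = 2.622 Pa.
ΔP = 0.00262 kPa.

ΔP ≈ 0.00262 kPa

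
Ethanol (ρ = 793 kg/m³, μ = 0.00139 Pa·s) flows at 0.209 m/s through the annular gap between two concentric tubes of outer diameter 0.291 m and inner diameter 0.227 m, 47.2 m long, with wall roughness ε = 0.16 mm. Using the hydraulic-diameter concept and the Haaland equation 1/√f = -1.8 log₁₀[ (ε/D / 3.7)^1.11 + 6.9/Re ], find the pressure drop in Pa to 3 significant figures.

ΔP ≈ 463 Pa

Hydraulic diameter D_h = 4A/P = D_o - D_i = 0.291 - 0.227 = 0.064 m.
Re = ρVD_h/μ = 793·0.209·0.064/0.00139 = 7631.
ε/D_h = 0.00016/0.064 = 0.0025; Haaland gives 1/√f = -1.8 log₁₀[0.000303+0.000904] = 5.253, so f = 0.03624.
ΔP = f(L/D_h)(ρV²/2) = 0.03624·47.2/0.064·17.32 = 462.9 Pa.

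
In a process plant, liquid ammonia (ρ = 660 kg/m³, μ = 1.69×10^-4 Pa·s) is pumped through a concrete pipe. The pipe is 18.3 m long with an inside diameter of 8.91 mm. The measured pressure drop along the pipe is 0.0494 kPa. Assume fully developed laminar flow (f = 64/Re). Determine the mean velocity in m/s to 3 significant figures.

For laminar flow, f = 64/Re with Re = ρVD/μ, so Darcy-Weisbach reduces to ΔP = 32μLV/D². Solving for V: V = ΔP·D²/(32μL) = 49.4·(0.00891)²/(32·0.000169·18.3) = 0.03963 m/s.
Check: Re = ρVD/μ = 660·0.03963·0.00891/0.000169 = 1379 < 2300, so the laminar assumption holds.

V ≈ 0.0396 m/s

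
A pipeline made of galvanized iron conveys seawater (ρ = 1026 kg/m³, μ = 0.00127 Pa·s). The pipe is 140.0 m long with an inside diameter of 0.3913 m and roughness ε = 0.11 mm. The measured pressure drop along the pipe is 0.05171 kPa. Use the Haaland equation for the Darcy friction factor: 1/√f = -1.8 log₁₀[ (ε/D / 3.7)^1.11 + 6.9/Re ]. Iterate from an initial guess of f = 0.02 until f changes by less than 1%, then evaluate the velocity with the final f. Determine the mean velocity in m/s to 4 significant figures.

V ≈ 0.1102 m/s

Rearranging Darcy-Weisbach: V = √(2·ΔP·D/(f·L·ρ)). With ε/D = 0.00011/0.3913 = 0.000281, iterate starting from f = 0.02:
  f = 0.02 → V = √(2·51.71·0.3913/(0.02·140·1026)) = 0.1187 m/s; Re = ρVD/μ = 3.752e+04; f → 0.02284
  f = 0.02284 → V = 0.1111 m/s; Re = 3.511e+04; f → 0.02315
  f = 0.02315 → V = 0.1103 m/s; Re = 3.487e+04; f → 0.02319
Converged (Δf/f < 1%). With the final f = 0.02319: V = √(2·51.71·0.3913/(0.02319·140·1026)) = 0.1102 m/s.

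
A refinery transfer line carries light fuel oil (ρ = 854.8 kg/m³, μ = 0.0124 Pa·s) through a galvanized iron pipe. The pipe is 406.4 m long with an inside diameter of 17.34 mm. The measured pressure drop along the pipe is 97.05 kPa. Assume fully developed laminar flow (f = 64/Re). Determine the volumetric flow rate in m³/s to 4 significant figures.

For laminar flow, f = 64/Re with Re = ρVD/μ, so Darcy-Weisbach reduces to ΔP = 32μLV/D². Solving for V: V = ΔP·D²/(32μL) = 9.705e+04·(0.01734)²/(32·0.0124·406.4) = 0.181 m/s.
Check: Re = ρVD/μ = 854.8·0.181·0.01734/0.0124 = 216.3 < 2300, so the laminar assumption holds.
Q = V·A = 0.181·(π/4·0.01734²) = 4.273e-05 m³/s = 4.273×10^-5 m³/s.

Q ≈ 4.273×10^-5 m³/s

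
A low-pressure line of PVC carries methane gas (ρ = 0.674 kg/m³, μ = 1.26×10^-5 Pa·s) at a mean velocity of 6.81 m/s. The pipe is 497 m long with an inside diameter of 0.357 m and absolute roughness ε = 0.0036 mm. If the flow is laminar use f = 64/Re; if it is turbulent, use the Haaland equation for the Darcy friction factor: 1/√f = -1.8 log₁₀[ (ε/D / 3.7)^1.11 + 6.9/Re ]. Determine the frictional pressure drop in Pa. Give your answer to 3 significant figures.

Reynolds number Re = ρVD/μ = 0.674 · 6.81 · 0.357 / 1.26e-05 = 1.3e+05.
Re > 4000 → turbulent. Relative roughness ε/D = 3.6e-06/0.357 = 1.01e-05. Haaland: 1/√f = -1.8 log₁₀[(1.01e-05/3.7)^1.11 + 6.9/1.3e+05] = -1.8 log₁₀[6.66e-07 + 5.31e-05] = 7.686, so f = 0.01693.
Darcy-Weisbach: ΔP = f(L/D)(ρV²/2) = 0.01693·(497/0.357)·(0.674·6.81²/2) = 0.01693·1392·15.63 = 368.3 Pa.

ΔP ≈ 368 Pa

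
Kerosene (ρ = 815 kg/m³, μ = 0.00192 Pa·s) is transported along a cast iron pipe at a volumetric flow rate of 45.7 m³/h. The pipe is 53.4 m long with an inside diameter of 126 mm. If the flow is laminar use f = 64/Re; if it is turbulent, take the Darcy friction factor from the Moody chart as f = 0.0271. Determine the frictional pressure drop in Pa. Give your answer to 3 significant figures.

Q = 45.7 m³/h = 45.7/3600 = 0.01269 m³/s.
Cross-sectional area A = πD²/4 = π(0.126)²/4 = 0.01247 m²; mean velocity V = Q/A = 0.01269/0.01247 = 1.018 m/s.
Reynolds number Re = ρVD/μ = 815 · 1.018 · 0.126 / 0.00192 = 5.445e+04.
Re > 4000 → turbulent; use the Moody-chart value f = 0.0271.
Darcy-Weisbach: ΔP = f(L/D)(ρV²/2) = 0.0271·(53.4/0.126)·(815·1.018²/2) = 0.0271·423.8·422.4 = 4851 Pa.

ΔP ≈ 4850 Pa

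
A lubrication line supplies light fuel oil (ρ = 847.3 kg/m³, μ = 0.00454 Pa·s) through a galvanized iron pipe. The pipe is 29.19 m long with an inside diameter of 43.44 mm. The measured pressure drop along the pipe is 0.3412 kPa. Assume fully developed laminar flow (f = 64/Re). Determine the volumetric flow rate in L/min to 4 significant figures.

Q ≈ 13.50 L/min

For laminar flow, f = 64/Re with Re = ρVD/μ, so Darcy-Weisbach reduces to ΔP = 32μLV/D². Solving for V: V = ΔP·D²/(32μL) = 341.2·(0.04344)²/(32·0.00454·29.19) = 0.1518 m/s.
Check: Re = ρVD/μ = 847.3·0.1518·0.04344/0.00454 = 1231 < 2300, so the laminar assumption holds.
Q = V·A = 0.1518·(π/4·0.04344²) = 0.000225 m³/s = 13.50 L/min.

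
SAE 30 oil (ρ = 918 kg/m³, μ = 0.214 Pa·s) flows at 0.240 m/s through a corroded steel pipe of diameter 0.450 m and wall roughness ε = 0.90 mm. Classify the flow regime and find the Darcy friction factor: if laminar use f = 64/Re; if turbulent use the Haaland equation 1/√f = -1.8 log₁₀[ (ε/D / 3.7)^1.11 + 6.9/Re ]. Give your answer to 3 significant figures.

Re = ρVD/μ = 918·0.24·0.45/0.214 = 463.3.
Re < 2300 → laminar, so f = 64/Re = 0.1381 (roughness is irrelevant in laminar flow).

f ≈ 0.138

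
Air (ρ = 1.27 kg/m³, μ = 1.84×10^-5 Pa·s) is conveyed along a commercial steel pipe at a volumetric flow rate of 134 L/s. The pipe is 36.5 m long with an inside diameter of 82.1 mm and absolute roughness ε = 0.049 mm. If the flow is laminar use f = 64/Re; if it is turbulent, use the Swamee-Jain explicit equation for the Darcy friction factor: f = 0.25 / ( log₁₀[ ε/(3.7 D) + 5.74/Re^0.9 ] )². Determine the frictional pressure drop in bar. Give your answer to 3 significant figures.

ΔP ≈ 0.0362 bar

Q = 134 L/s = 134/1000 = 0.134 m³/s.
Cross-sectional area A = πD²/4 = π(0.0821)²/4 = 0.005294 m²; mean velocity V = Q/A = 0.134/0.005294 = 25.31 m/s.
Reynolds number Re = ρVD/μ = 1.27 · 25.31 · 0.0821 / 1.84e-05 = 1.434e+05.
Re > 4000 → turbulent. Relative roughness ε/D = 4.9e-05/0.0821 = 0.000597. Swamee-Jain: f = 0.25/(log₁₀[0.000597/3.7 + 5.74/1.434e+05^0.9])² = 0.25/(log₁₀[0.000161 + 0.000131])² = 0.25/(-3.534)² = 0.02002.
Darcy-Weisbach: ΔP = f(L/D)(ρV²/2) = 0.02002·(36.5/0.0821)·(1.27·25.31²/2) = 0.02002·444.6·406.8 = 3621 Pa.
ΔP = 3621 Pa = 0.0362 bar.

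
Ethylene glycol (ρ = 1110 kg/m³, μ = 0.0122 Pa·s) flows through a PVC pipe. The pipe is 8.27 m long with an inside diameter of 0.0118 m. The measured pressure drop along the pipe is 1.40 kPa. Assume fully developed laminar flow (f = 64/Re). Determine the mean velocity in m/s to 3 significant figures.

V ≈ 0.0604 m/s

For laminar flow, f = 64/Re with Re = ρVD/μ, so Darcy-Weisbach reduces to ΔP = 32μLV/D². Solving for V: V = ΔP·D²/(32μL) = 1400·(0.0118)²/(32·0.0122·8.27) = 0.06038 m/s.
Check: Re = ρVD/μ = 1110·0.06038·0.0118/0.0122 = 64.82 < 2300, so the laminar assumption holds.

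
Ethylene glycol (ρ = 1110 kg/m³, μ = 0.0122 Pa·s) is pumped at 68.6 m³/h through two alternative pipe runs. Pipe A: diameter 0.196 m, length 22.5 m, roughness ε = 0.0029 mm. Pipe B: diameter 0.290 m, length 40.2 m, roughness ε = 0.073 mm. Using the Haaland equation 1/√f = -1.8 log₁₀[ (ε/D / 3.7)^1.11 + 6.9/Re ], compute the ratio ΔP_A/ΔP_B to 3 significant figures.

Pipe A: V = Q/A = 0.01906/0.03017 = 0.6316 m/s; Re = 1.126e+04; ε/D = 1.48e-05; Haaland → f = 0.02991; ΔP_A = f(L/D)(ρV²/2) = 760.2 Pa.
Pipe B: V = Q/A = 0.01906/0.06605 = 0.2885 m/s; Re = 7612; ε/D = 0.000252; Haaland → f = 0.03359; ΔP_B = f(L/D)(ρV²/2) = 215.1 Pa.
ΔP_A/ΔP_B = 760.2/215.1 = 3.54.

ΔP_A/ΔP_B ≈ 3.54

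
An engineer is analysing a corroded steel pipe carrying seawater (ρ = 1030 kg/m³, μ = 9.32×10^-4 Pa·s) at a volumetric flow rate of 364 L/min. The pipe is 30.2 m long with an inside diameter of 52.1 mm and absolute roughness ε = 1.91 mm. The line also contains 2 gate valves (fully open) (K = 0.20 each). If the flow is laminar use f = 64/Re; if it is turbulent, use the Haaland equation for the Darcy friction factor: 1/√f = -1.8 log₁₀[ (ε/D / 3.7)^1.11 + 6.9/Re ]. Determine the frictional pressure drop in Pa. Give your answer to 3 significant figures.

Q = 364 L/min = 364/60000 = 0.006067 m³/s.
Cross-sectional area A = πD²/4 = π(0.0521)²/4 = 0.002132 m²; mean velocity V = Q/A = 0.006067/0.002132 = 2.846 m/s.
Reynolds number Re = ρVD/μ = 1030 · 2.846 · 0.0521 / 0.000932 = 1.638e+05.
Re > 4000 → turbulent. Relative roughness ε/D = 0.00191/0.0521 = 0.0367. Haaland: 1/√f = -1.8 log₁₀[(0.0367/3.7)^1.11 + 6.9/1.638e+05] = -1.8 log₁₀[0.00596 + 4.21e-05] = 3.999, so f = 0.06255.
Total minor-loss coefficient ΣK = 2·0.2 = 0.4.
ΔP = [f·L/D + ΣK]·(ρV²/2) = [0.06255·30.2/0.0521 + 0.4]·(1030·2.846²/2) = [36.26 + 0.4]·4170 = 1.529e+05 Pa.

ΔP ≈ 153000 Pa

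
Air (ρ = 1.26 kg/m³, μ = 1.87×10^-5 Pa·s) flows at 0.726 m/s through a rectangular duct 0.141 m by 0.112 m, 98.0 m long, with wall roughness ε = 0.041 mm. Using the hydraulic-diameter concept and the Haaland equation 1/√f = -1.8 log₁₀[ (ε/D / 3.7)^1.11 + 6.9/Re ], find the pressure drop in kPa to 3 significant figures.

Hydraulic diameter D_h = 4A/P = 4·(0.141·0.112)/(2·(0.141+0.112)) = 0.06317/0.506 = 0.1248 m.
Re = ρVD_h/μ = 1.26·0.726·0.1248/1.87e-05 = 6107.
ε/D_h = 4.1e-05/0.1248 = 0.000328; Haaland gives 1/√f = -1.8 log₁₀[3.18e-05+0.00113] = 5.283, so f = 0.03583.
ΔP = f(L/D_h)(ρV²/2) = 0.03583·98/0.1248·0.3321 = 9.34 Pa.
ΔP = 0.00934 kPa.

ΔP ≈ 0.00934 kPa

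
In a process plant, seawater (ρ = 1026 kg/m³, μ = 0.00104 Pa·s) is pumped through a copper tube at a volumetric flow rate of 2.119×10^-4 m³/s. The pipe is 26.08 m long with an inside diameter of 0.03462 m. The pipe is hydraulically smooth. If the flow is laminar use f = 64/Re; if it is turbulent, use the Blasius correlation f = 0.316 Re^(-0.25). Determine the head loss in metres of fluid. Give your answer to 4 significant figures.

h_f ≈ 0.06566 m

Cross-sectional area A = πD²/4 = π(0.03462)²/4 = 0.0009413 m²; mean velocity V = Q/A = 0.0002119/0.0009413 = 0.2251 m/s.
Reynolds number Re = ρVD/μ = 1026 · 0.2251 · 0.03462 / 0.00104 = 7688.
Re > 4000 → turbulent. Smooth-pipe (Blasius): f = 0.316 Re^(-0.25) = 0.316/(7688)^0.25 = 0.03375.
Darcy-Weisbach: ΔP = f(L/D)(ρV²/2) = 0.03375·(26.08/0.03462)·(1026·0.2251²/2) = 0.03375·753.3·26 = 660.8 Pa.
Head loss h_f = ΔP/(ρg) = 660.8/(1026·9.81) = 0.06566 m.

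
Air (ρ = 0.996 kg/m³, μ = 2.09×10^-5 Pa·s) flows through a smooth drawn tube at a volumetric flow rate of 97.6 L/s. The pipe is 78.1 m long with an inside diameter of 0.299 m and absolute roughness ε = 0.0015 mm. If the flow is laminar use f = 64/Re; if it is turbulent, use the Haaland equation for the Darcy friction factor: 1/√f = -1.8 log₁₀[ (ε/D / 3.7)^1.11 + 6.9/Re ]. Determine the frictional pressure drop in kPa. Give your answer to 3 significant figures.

Q = 97.6 L/s = 97.6/1000 = 0.0976 m³/s.
Cross-sectional area A = πD²/4 = π(0.299)²/4 = 0.07022 m²; mean velocity V = Q/A = 0.0976/0.07022 = 1.39 m/s.
Reynolds number Re = ρVD/μ = 0.996 · 1.39 · 0.299 / 2.09e-05 = 1.981e+04.
Re > 4000 → turbulent. Relative roughness ε/D = 1.5e-06/0.299 = 5.02e-06. Haaland: 1/√f = -1.8 log₁₀[(5.02e-06/3.7)^1.11 + 6.9/1.981e+04] = -1.8 log₁₀[3.07e-07 + 0.000348] = 6.224, so f = 0.02582.
Darcy-Weisbach: ΔP = f(L/D)(ρV²/2) = 0.02582·(78.1/0.299)·(0.996·1.39²/2) = 0.02582·261.2·0.9622 = 6.489 Pa.
ΔP = 6.489 Pa = 0.00649 kPa.

ΔP ≈ 0.00649 kPa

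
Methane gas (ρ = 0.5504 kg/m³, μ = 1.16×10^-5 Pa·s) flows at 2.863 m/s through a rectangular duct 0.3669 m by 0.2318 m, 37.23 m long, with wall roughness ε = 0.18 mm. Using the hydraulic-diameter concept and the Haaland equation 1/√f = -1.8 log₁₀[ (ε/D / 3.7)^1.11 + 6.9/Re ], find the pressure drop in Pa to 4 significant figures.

Hydraulic diameter D_h = 4A/P = 4·(0.3669·0.2318)/(2·(0.3669+0.2318)) = 0.3402/1.197 = 0.2841 m.
Re = ρVD_h/μ = 0.5504·2.863·0.2841/1.16e-05 = 3.859e+04.
ε/D_h = 0.00018/0.2841 = 0.000634; Haaland gives 1/√f = -1.8 log₁₀[6.6e-05+0.000179] = 6.5, so f = 0.02367.
ΔP = f(L/D_h)(ρV²/2) = 0.02367·37.23/0.2841·2.256 = 6.996 Pa.

ΔP ≈ 6.996 Pa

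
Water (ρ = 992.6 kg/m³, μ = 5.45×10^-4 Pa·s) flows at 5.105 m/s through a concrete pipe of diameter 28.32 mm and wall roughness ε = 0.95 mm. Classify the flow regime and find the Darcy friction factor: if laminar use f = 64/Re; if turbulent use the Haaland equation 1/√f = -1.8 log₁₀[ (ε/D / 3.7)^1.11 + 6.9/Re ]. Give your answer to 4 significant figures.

f ≈ 0.06015

Re = ρVD/μ = 992.6·5.105·0.02832/0.000545 = 2.633e+05.
Re > 4000 → turbulent. ε/D = 0.00095/0.02832 = 0.0335; Haaland: 1/√f = -1.8 log₁₀[0.0054 + 2.62e-05] = 4.077, so f = 0.06015.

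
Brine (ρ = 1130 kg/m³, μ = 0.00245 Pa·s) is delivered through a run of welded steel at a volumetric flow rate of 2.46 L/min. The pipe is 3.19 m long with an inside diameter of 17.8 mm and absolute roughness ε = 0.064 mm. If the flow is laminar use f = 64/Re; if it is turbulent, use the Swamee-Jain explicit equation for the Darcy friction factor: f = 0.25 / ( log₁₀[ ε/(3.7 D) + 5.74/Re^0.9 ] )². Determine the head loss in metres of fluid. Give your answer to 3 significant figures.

Q = 2.46 L/min = 2.46/60000 = 4.1e-05 m³/s.
Cross-sectional area A = πD²/4 = π(0.0178)²/4 = 0.0002488 m²; mean velocity V = Q/A = 4.1e-05/0.0002488 = 0.1648 m/s.
Reynolds number Re = ρVD/μ = 1130 · 0.1648 · 0.0178 / 0.00245 = 1353.
Re < 2300 → laminar flow, so f = 64/Re = 64/1353 = 0.04731 (the turbulent correlation is not needed).
Darcy-Weisbach: ΔP = f(L/D)(ρV²/2) = 0.04731·(3.19/0.0178)·(1130·0.1648²/2) = 0.04731·179.2·15.34 = 130.1 Pa.
Head loss h_f = ΔP/(ρg) = 130.1/(1130·9.81) = 0.0117 m.

h_f ≈ 0.0117 m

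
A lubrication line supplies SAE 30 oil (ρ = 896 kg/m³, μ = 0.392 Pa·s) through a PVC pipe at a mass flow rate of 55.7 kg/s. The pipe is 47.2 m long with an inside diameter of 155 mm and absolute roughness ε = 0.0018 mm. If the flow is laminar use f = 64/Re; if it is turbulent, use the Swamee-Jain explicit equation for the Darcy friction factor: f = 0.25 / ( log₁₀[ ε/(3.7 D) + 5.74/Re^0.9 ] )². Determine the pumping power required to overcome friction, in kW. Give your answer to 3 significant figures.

P ≈ 5.05 kW

A = πD²/4 = π(0.155)²/4 = 0.01887 m²; mean velocity V = ṁ/(ρA) = 55.7/(896 · 0.01887) = 3.295 m/s.
Reynolds number Re = ρVD/μ = 896 · 3.295 · 0.155 / 0.392 = 1167.
Re < 2300 → laminar flow, so f = 64/Re = 64/1167 = 0.05483 (the turbulent correlation is not needed).
Darcy-Weisbach: ΔP = f(L/D)(ρV²/2) = 0.05483·(47.2/0.155)·(896·3.295²/2) = 0.05483·304.5·4863 = 8.119e+04 Pa.
Q = ṁ/ρ = 55.7/896 = 0.06217 m³/s.
Pumping power P = QΔP = 0.06217·8.119e+04 = 5047 W = 5.05 kW.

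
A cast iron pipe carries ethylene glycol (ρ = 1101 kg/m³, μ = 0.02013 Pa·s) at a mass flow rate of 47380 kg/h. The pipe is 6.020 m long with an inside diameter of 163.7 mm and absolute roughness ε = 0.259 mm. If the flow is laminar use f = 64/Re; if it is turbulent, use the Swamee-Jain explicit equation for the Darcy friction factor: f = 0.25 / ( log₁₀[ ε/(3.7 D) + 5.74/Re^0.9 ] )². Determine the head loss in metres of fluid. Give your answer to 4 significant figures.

ṁ = 47380 kg/h = 47380/3600 = 13.16 kg/s.
A = πD²/4 = π(0.1637)²/4 = 0.02105 m²; mean velocity V = ṁ/(ρA) = 13.16/(1101 · 0.02105) = 0.568 m/s.
Reynolds number Re = ρVD/μ = 1101 · 0.568 · 0.1637 / 0.0201 = 5085.
Re > 4000 → turbulent. Relative roughness ε/D = 0.000259/0.1637 = 0.00158. Swamee-Jain: f = 0.25/(log₁₀[0.00158/3.7 + 5.74/5085^0.9])² = 0.25/(log₁₀[0.000428 + 0.00265])² = 0.25/(-2.512)² = 0.03963.
Darcy-Weisbach: ΔP = f(L/D)(ρV²/2) = 0.03963·(6.02/0.1637)·(1101·0.568²/2) = 0.03963·36.77·177.6 = 258.8 Pa.
Head loss h_f = ΔP/(ρg) = 258.8/(1101·9.81) = 0.02396 m.

h_f ≈ 0.02396 m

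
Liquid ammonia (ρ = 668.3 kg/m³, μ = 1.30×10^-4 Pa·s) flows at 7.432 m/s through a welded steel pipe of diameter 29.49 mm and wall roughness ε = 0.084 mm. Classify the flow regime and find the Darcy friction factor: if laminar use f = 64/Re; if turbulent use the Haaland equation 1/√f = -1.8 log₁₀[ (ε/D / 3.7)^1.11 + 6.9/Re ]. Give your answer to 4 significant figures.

f ≈ 0.02595

Re = ρVD/μ = 668.3·7.432·0.02949/0.00013 = 1.127e+06.
Re > 4000 → turbulent. ε/D = 8.4e-05/0.02949 = 0.00285; Haaland: 1/√f = -1.8 log₁₀[0.00035 + 6.12e-06] = 6.207, so f = 0.02595.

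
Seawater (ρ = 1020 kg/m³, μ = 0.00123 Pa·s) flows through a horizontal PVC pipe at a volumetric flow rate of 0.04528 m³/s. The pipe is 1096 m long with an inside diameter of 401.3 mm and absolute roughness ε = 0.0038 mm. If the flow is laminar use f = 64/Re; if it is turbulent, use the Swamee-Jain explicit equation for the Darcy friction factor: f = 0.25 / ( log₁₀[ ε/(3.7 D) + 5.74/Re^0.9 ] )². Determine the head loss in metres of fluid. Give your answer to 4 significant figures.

h_f ≈ 0.3085 m

Cross-sectional area A = πD²/4 = π(0.4013)²/4 = 0.1265 m²; mean velocity V = Q/A = 0.04528/0.1265 = 0.358 m/s.
Reynolds number Re = ρVD/μ = 1020 · 0.358 · 0.4013 / 0.00123 = 1.191e+05.
Re > 4000 → turbulent. Relative roughness ε/D = 3.8e-06/0.4013 = 9.47e-06. Swamee-Jain: f = 0.25/(log₁₀[9.47e-06/3.7 + 5.74/1.191e+05^0.9])² = 0.25/(log₁₀[2.56e-06 + 0.000155])² = 0.25/(-3.802)² = 0.01729.
Darcy-Weisbach: ΔP = f(L/D)(ρV²/2) = 0.01729·(1096/0.4013)·(1020·0.358²/2) = 0.01729·2731·65.36 = 3087 Pa.
Head loss h_f = ΔP/(ρg) = 3087/(1020·9.81) = 0.3085 m.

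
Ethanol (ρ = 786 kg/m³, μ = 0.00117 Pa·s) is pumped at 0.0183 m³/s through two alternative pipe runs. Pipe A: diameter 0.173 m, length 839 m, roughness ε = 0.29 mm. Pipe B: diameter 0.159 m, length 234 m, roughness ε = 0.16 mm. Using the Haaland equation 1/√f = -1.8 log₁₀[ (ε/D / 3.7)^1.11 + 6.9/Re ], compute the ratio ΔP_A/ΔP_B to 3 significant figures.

ΔP_A/ΔP_B ≈ 2.59

Pipe A: V = Q/A = 0.0183/0.02351 = 0.7785 m/s; Re = 9.048e+04; ε/D = 0.00168; Haaland → f = 0.02425; ΔP_A = f(L/D)(ρV²/2) = 2.801e+04 Pa.
Pipe B: V = Q/A = 0.0183/0.01986 = 0.9217 m/s; Re = 9.845e+04; ε/D = 0.00101; Haaland → f = 0.02202; ΔP_B = f(L/D)(ρV²/2) = 1.082e+04 Pa.
ΔP_A/ΔP_B = 2.801e+04/1.082e+04 = 2.59.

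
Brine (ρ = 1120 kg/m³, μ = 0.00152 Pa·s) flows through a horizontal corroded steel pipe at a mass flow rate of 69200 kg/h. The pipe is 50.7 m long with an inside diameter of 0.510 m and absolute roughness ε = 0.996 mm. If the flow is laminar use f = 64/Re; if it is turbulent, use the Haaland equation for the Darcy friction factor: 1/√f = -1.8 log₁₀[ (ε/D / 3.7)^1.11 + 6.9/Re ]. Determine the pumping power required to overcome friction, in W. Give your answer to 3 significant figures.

P ≈ 0.186 W

ṁ = 69200 kg/h = 69200/3600 = 19.22 kg/s.
A = πD²/4 = π(0.51)²/4 = 0.2043 m²; mean velocity V = ṁ/(ρA) = 19.22/(1120 · 0.2043) = 0.08401 m/s.
Reynolds number Re = ρVD/μ = 1120 · 0.08401 · 0.51 / 0.00152 = 3.157e+04.
Re > 4000 → turbulent. Relative roughness ε/D = 0.000996/0.51 = 0.00195. Haaland: 1/√f = -1.8 log₁₀[(0.00195/3.7)^1.11 + 6.9/3.157e+04] = -1.8 log₁₀[0.00023 + 0.000219] = 6.027, so f = 0.02753.
Darcy-Weisbach: ΔP = f(L/D)(ρV²/2) = 0.02753·(50.7/0.51)·(1120·0.08401²/2) = 0.02753·99.41·3.953 = 10.82 Pa.
Q = ṁ/ρ = 19.22/1120 = 0.01716 m³/s.
Pumping power P = QΔP = 0.01716·10.82 = 0.1857 W = 0.186 W.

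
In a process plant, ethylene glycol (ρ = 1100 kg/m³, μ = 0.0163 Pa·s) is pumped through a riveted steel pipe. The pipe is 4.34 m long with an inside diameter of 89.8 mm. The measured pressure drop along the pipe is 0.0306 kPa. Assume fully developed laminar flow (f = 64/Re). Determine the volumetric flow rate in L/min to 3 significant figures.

For laminar flow, f = 64/Re with Re = ρVD/μ, so Darcy-Weisbach reduces to ΔP = 32μLV/D². Solving for V: V = ΔP·D²/(32μL) = 30.6·(0.0898)²/(32·0.0163·4.34) = 0.109 m/s.
Check: Re = ρVD/μ = 1100·0.109·0.0898/0.0163 = 660.6 < 2300, so the laminar assumption holds.
Q = V·A = 0.109·(π/4·0.0898²) = 0.0006904 m³/s = 41.4 L/min.

Q ≈ 41.4 L/min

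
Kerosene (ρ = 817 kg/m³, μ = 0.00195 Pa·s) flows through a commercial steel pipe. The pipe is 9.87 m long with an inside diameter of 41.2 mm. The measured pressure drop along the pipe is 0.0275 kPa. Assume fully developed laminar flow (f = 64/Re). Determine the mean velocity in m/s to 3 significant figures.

For laminar flow, f = 64/Re with Re = ρVD/μ, so Darcy-Weisbach reduces to ΔP = 32μLV/D². Solving for V: V = ΔP·D²/(32μL) = 27.5·(0.0412)²/(32·0.00195·9.87) = 0.07579 m/s.
Check: Re = ρVD/μ = 817·0.07579·0.0412/0.00195 = 1308 < 2300, so the laminar assumption holds.

V ≈ 0.0758 m/s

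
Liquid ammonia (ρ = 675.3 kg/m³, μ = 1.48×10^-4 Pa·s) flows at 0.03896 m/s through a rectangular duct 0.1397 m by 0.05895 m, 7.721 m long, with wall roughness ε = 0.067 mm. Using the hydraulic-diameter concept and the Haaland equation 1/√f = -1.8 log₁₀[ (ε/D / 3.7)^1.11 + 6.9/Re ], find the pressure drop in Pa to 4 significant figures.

Hydraulic diameter D_h = 4A/P = 4·(0.1397·0.05895)/(2·(0.1397+0.05895)) = 0.03294/0.3973 = 0.08291 m.
Re = ρVD_h/μ = 675.3·0.03896·0.08291/0.000148 = 1.474e+04.
ε/D_h = 6.7e-05/0.08291 = 0.000808; Haaland gives 1/√f = -1.8 log₁₀[8.64e-05+0.000468] = 5.861, so f = 0.02911.
ΔP = f(L/D_h)(ρV²/2) = 0.02911·7.721/0.08291·0.5125 = 1.389 Pa.

ΔP ≈ 1.389 Pa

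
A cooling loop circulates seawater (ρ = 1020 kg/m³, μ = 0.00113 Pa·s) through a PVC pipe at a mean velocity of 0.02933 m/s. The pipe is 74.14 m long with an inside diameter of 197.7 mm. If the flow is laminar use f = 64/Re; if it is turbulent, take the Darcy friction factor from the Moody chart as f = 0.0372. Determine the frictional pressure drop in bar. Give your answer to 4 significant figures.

ΔP ≈ 6.120×10^-5 bar

Reynolds number Re = ρVD/μ = 1020 · 0.02933 · 0.1977 / 0.00113 = 5234.
Re > 4000 → turbulent; use the Moody-chart value f = 0.0372.
Darcy-Weisbach: ΔP = f(L/D)(ρV²/2) = 0.0372·(74.14/0.1977)·(1020·0.02933²/2) = 0.0372·375·0.4387 = 6.12 Pa.
ΔP = 6.12 Pa = 6.120×10^-5 bar.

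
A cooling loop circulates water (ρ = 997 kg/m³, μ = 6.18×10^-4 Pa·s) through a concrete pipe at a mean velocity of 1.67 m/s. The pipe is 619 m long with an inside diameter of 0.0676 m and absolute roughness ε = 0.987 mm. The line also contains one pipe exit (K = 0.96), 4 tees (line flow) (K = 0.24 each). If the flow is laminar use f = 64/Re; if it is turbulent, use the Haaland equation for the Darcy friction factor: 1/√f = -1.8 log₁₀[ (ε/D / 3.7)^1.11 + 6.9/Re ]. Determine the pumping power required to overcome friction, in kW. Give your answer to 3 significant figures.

P ≈ 3.34 kW

Reynolds number Re = ρVD/μ = 997 · 1.67 · 0.0676 / 0.000618 = 1.821e+05.
Re > 4000 → turbulent. Relative roughness ε/D = 0.000987/0.0676 = 0.0146. Haaland: 1/√f = -1.8 log₁₀[(0.0146/3.7)^1.11 + 6.9/1.821e+05] = -1.8 log₁₀[0.00215 + 3.79e-05] = 4.789, so f = 0.0436.
Total minor-loss coefficient ΣK = 1·0.96 + 4·0.24 = 1.92.
ΔP = [f·L/D + ΣK]·(ρV²/2) = [0.0436·619/0.0676 + 1.92]·(997·1.67²/2) = [399.2 + 1.92]·1390 = 5.577e+05 Pa.
Q = V·A = 1.67·0.003589 = 0.005994 m³/s.
Pumping power P = QΔP = 0.005994·5.577e+05 = 3343 W = 3.34 kW.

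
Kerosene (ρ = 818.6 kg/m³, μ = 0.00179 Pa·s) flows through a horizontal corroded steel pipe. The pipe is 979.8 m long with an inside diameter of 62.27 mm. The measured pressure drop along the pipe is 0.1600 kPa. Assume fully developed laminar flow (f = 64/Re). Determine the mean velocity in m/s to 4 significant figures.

For laminar flow, f = 64/Re with Re = ρVD/μ, so Darcy-Weisbach reduces to ΔP = 32μLV/D². Solving for V: V = ΔP·D²/(32μL) = 160·(0.06227)²/(32·0.00179·979.8) = 0.01105 m/s.
Check: Re = ρVD/μ = 818.6·0.01105·0.06227/0.00179 = 314.8 < 2300, so the laminar assumption holds.

V ≈ 0.01105 m/s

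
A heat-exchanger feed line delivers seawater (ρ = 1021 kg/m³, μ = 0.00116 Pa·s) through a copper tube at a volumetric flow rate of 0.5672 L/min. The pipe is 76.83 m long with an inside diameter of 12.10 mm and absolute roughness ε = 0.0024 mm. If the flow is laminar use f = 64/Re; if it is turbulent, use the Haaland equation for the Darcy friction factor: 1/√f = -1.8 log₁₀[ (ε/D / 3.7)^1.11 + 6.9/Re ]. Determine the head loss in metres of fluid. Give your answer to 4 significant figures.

h_f ≈ 0.1599 m

Q = 0.5672 L/min = 0.5672/60000 = 9.453e-06 m³/s.
Cross-sectional area A = πD²/4 = π(0.0121)²/4 = 0.000115 m²; mean velocity V = Q/A = 9.453e-06/0.000115 = 0.08221 m/s.
Reynolds number Re = ρVD/μ = 1021 · 0.08221 · 0.0121 / 0.00116 = 875.5.
Re < 2300 → laminar flow, so f = 64/Re = 64/875.5 = 0.0731 (the turbulent correlation is not needed).
Darcy-Weisbach: ΔP = f(L/D)(ρV²/2) = 0.0731·(76.83/0.0121)·(1021·0.08221²/2) = 0.0731·6350·3.45 = 1601 Pa.
Head loss h_f = ΔP/(ρg) = 1601/(1021·9.81) = 0.1599 m.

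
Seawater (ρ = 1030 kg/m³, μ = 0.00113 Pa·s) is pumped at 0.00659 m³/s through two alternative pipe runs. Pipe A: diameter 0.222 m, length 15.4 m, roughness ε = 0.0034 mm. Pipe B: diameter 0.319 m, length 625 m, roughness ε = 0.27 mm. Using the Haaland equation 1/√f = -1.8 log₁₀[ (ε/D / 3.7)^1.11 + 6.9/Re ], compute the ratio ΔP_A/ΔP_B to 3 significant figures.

Pipe A: V = Q/A = 0.00659/0.03871 = 0.1703 m/s; Re = 3.445e+04; ε/D = 1.53e-05; Haaland → f = 0.02259; ΔP_A = f(L/D)(ρV²/2) = 23.4 Pa.
Pipe B: V = Q/A = 0.00659/0.07992 = 0.08245 m/s; Re = 2.398e+04; ε/D = 0.000846; Haaland → f = 0.02636; ΔP_B = f(L/D)(ρV²/2) = 180.8 Pa.
ΔP_A/ΔP_B = 23.4/180.8 = 0.129.

ΔP_A/ΔP_B ≈ 0.129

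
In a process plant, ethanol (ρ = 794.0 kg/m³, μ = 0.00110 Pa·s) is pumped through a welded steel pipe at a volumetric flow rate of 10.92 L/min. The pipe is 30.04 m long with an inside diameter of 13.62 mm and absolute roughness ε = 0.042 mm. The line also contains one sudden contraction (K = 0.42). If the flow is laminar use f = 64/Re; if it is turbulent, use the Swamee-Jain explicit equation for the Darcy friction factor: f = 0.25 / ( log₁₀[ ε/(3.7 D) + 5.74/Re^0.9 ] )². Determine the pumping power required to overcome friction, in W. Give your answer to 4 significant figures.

P ≈ 8.625 W

Q = 10.92 L/min = 10.92/60000 = 0.000182 m³/s.
Cross-sectional area A = πD²/4 = π(0.01362)²/4 = 0.0001457 m²; mean velocity V = Q/A = 0.000182/0.0001457 = 1.249 m/s.
Reynolds number Re = ρVD/μ = 794 · 1.249 · 0.01362 / 0.0011 = 1.228e+04.
Re > 4000 → turbulent. Relative roughness ε/D = 4.2e-05/0.01362 = 0.00308. Swamee-Jain: f = 0.25/(log₁₀[0.00308/3.7 + 5.74/1.228e+04^0.9])² = 0.25/(log₁₀[0.000833 + 0.0012])² = 0.25/(-2.692)² = 0.03449.
Total minor-loss coefficient ΣK = 1·0.42 = 0.42.
ΔP = [f·L/D + ΣK]·(ρV²/2) = [0.03449·30.04/0.01362 + 0.42]·(794·1.249²/2) = [76.08 + 0.42]·619.5 = 4.739e+04 Pa.
Pumping power P = QΔP = 0.000182·4.739e+04 = 8.6255 W = 8.625 W.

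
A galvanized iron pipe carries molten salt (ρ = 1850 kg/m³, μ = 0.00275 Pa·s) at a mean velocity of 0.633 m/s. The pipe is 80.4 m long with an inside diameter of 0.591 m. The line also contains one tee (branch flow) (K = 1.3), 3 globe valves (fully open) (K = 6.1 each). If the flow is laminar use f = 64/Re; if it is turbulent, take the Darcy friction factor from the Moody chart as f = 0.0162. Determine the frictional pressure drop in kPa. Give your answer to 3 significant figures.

Reynolds number Re = ρVD/μ = 1850 · 0.633 · 0.591 / 0.00275 = 2.517e+05.
Re > 4000 → turbulent; use the Moody-chart value f = 0.0162.
Total minor-loss coefficient ΣK = 1·1.3 + 3·6.1 = 19.6.
ΔP = [f·L/D + ΣK]·(ρV²/2) = [0.0162·80.4/0.591 + 19.6]·(1850·0.633²/2) = [2.204 + 19.6]·370.6 = 8081 Pa.
ΔP = 8081 Pa = 8.08 kPa.

ΔP ≈ 8.08 kPa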